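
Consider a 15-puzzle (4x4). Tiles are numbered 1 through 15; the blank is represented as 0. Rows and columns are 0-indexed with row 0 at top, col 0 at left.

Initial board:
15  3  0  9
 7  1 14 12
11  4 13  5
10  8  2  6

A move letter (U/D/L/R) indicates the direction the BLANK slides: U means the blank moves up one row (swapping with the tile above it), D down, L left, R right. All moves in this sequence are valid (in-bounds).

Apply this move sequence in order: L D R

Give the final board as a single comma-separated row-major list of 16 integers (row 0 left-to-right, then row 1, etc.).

Answer: 15, 1, 3, 9, 7, 14, 0, 12, 11, 4, 13, 5, 10, 8, 2, 6

Derivation:
After move 1 (L):
15  0  3  9
 7  1 14 12
11  4 13  5
10  8  2  6

After move 2 (D):
15  1  3  9
 7  0 14 12
11  4 13  5
10  8  2  6

After move 3 (R):
15  1  3  9
 7 14  0 12
11  4 13  5
10  8  2  6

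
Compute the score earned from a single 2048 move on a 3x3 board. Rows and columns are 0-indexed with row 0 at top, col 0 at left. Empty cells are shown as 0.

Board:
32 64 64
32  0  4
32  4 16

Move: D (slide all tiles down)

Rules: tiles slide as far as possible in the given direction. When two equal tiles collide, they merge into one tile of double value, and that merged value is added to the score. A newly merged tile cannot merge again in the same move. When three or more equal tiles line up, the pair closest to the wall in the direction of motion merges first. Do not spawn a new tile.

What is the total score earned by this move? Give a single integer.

Answer: 64

Derivation:
Slide down:
col 0: [32, 32, 32] -> [0, 32, 64]  score +64 (running 64)
col 1: [64, 0, 4] -> [0, 64, 4]  score +0 (running 64)
col 2: [64, 4, 16] -> [64, 4, 16]  score +0 (running 64)
Board after move:
 0  0 64
32 64  4
64  4 16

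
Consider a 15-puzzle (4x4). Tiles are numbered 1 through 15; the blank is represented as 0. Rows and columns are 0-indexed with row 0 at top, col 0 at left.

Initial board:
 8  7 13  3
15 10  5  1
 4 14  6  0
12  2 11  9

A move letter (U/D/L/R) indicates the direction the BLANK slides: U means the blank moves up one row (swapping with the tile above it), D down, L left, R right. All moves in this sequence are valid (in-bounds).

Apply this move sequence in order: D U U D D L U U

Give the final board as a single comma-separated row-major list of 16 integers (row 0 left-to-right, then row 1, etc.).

After move 1 (D):
 8  7 13  3
15 10  5  1
 4 14  6  9
12  2 11  0

After move 2 (U):
 8  7 13  3
15 10  5  1
 4 14  6  0
12  2 11  9

After move 3 (U):
 8  7 13  3
15 10  5  0
 4 14  6  1
12  2 11  9

After move 4 (D):
 8  7 13  3
15 10  5  1
 4 14  6  0
12  2 11  9

After move 5 (D):
 8  7 13  3
15 10  5  1
 4 14  6  9
12  2 11  0

After move 6 (L):
 8  7 13  3
15 10  5  1
 4 14  6  9
12  2  0 11

After move 7 (U):
 8  7 13  3
15 10  5  1
 4 14  0  9
12  2  6 11

After move 8 (U):
 8  7 13  3
15 10  0  1
 4 14  5  9
12  2  6 11

Answer: 8, 7, 13, 3, 15, 10, 0, 1, 4, 14, 5, 9, 12, 2, 6, 11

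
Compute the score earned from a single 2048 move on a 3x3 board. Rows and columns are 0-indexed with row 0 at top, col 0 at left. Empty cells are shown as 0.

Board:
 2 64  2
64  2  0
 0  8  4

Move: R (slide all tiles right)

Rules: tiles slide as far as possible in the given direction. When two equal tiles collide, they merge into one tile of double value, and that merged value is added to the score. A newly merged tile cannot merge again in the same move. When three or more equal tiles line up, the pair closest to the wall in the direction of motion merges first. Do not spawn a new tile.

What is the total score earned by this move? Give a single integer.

Slide right:
row 0: [2, 64, 2] -> [2, 64, 2]  score +0 (running 0)
row 1: [64, 2, 0] -> [0, 64, 2]  score +0 (running 0)
row 2: [0, 8, 4] -> [0, 8, 4]  score +0 (running 0)
Board after move:
 2 64  2
 0 64  2
 0  8  4

Answer: 0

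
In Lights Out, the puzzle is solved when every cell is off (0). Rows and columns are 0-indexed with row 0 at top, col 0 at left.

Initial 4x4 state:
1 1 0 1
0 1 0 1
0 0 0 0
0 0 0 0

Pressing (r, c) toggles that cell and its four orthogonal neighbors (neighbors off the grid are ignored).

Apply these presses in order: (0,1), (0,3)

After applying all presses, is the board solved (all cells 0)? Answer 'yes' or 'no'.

Answer: yes

Derivation:
After press 1 at (0,1):
0 0 1 1
0 0 0 1
0 0 0 0
0 0 0 0

After press 2 at (0,3):
0 0 0 0
0 0 0 0
0 0 0 0
0 0 0 0

Lights still on: 0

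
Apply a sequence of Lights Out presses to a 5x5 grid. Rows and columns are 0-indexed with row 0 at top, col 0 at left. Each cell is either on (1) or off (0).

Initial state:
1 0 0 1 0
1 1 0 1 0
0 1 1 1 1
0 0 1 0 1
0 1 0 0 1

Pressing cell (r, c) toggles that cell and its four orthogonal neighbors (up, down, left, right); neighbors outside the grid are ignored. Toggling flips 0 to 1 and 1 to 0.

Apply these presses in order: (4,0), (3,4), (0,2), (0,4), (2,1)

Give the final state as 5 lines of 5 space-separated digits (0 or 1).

After press 1 at (4,0):
1 0 0 1 0
1 1 0 1 0
0 1 1 1 1
1 0 1 0 1
1 0 0 0 1

After press 2 at (3,4):
1 0 0 1 0
1 1 0 1 0
0 1 1 1 0
1 0 1 1 0
1 0 0 0 0

After press 3 at (0,2):
1 1 1 0 0
1 1 1 1 0
0 1 1 1 0
1 0 1 1 0
1 0 0 0 0

After press 4 at (0,4):
1 1 1 1 1
1 1 1 1 1
0 1 1 1 0
1 0 1 1 0
1 0 0 0 0

After press 5 at (2,1):
1 1 1 1 1
1 0 1 1 1
1 0 0 1 0
1 1 1 1 0
1 0 0 0 0

Answer: 1 1 1 1 1
1 0 1 1 1
1 0 0 1 0
1 1 1 1 0
1 0 0 0 0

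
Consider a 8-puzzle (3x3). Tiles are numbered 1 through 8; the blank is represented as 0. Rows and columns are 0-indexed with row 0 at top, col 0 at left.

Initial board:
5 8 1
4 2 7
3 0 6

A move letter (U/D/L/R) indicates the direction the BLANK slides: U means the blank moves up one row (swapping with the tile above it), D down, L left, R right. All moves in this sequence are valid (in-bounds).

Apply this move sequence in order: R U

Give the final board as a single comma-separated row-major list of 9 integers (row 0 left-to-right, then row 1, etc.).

Answer: 5, 8, 1, 4, 2, 0, 3, 6, 7

Derivation:
After move 1 (R):
5 8 1
4 2 7
3 6 0

After move 2 (U):
5 8 1
4 2 0
3 6 7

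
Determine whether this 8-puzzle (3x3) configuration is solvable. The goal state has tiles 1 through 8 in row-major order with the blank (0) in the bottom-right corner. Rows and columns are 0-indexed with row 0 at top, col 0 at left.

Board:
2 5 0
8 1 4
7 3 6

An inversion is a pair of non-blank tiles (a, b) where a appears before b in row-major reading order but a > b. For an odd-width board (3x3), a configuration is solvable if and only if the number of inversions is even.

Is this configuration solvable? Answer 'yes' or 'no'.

Answer: yes

Derivation:
Inversions (pairs i<j in row-major order where tile[i] > tile[j] > 0): 12
12 is even, so the puzzle is solvable.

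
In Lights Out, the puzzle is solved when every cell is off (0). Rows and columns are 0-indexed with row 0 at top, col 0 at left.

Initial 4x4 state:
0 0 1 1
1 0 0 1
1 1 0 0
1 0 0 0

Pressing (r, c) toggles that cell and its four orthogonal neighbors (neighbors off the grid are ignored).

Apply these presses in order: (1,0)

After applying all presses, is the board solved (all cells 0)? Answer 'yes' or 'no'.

Answer: no

Derivation:
After press 1 at (1,0):
1 0 1 1
0 1 0 1
0 1 0 0
1 0 0 0

Lights still on: 7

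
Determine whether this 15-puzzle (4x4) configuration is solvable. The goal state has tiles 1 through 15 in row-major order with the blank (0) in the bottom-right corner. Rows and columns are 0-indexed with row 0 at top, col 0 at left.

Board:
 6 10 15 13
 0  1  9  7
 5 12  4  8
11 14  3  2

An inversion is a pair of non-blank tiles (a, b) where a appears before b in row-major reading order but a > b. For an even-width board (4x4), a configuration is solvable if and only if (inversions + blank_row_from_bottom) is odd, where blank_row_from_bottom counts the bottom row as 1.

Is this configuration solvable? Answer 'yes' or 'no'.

Answer: yes

Derivation:
Inversions: 62
Blank is in row 1 (0-indexed from top), which is row 3 counting from the bottom (bottom = 1).
62 + 3 = 65, which is odd, so the puzzle is solvable.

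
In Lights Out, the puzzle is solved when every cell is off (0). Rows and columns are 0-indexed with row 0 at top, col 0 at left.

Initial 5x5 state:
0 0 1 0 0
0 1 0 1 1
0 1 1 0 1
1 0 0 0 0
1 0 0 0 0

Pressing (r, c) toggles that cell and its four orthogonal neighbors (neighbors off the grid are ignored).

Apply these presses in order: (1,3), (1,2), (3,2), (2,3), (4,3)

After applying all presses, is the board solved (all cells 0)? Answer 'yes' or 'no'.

After press 1 at (1,3):
0 0 1 1 0
0 1 1 0 0
0 1 1 1 1
1 0 0 0 0
1 0 0 0 0

After press 2 at (1,2):
0 0 0 1 0
0 0 0 1 0
0 1 0 1 1
1 0 0 0 0
1 0 0 0 0

After press 3 at (3,2):
0 0 0 1 0
0 0 0 1 0
0 1 1 1 1
1 1 1 1 0
1 0 1 0 0

After press 4 at (2,3):
0 0 0 1 0
0 0 0 0 0
0 1 0 0 0
1 1 1 0 0
1 0 1 0 0

After press 5 at (4,3):
0 0 0 1 0
0 0 0 0 0
0 1 0 0 0
1 1 1 1 0
1 0 0 1 1

Lights still on: 9

Answer: no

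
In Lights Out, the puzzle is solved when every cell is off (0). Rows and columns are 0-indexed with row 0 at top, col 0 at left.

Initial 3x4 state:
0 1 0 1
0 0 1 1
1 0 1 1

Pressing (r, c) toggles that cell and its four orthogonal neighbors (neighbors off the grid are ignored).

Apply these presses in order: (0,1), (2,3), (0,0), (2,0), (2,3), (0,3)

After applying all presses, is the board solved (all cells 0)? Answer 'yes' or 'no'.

After press 1 at (0,1):
1 0 1 1
0 1 1 1
1 0 1 1

After press 2 at (2,3):
1 0 1 1
0 1 1 0
1 0 0 0

After press 3 at (0,0):
0 1 1 1
1 1 1 0
1 0 0 0

After press 4 at (2,0):
0 1 1 1
0 1 1 0
0 1 0 0

After press 5 at (2,3):
0 1 1 1
0 1 1 1
0 1 1 1

After press 6 at (0,3):
0 1 0 0
0 1 1 0
0 1 1 1

Lights still on: 6

Answer: no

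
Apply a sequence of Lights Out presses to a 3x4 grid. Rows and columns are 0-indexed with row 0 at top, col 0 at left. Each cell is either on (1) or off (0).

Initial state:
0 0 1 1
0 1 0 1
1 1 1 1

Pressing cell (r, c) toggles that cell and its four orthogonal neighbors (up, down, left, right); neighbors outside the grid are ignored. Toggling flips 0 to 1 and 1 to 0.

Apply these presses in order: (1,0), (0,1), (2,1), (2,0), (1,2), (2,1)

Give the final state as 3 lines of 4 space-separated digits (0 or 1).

After press 1 at (1,0):
1 0 1 1
1 0 0 1
0 1 1 1

After press 2 at (0,1):
0 1 0 1
1 1 0 1
0 1 1 1

After press 3 at (2,1):
0 1 0 1
1 0 0 1
1 0 0 1

After press 4 at (2,0):
0 1 0 1
0 0 0 1
0 1 0 1

After press 5 at (1,2):
0 1 1 1
0 1 1 0
0 1 1 1

After press 6 at (2,1):
0 1 1 1
0 0 1 0
1 0 0 1

Answer: 0 1 1 1
0 0 1 0
1 0 0 1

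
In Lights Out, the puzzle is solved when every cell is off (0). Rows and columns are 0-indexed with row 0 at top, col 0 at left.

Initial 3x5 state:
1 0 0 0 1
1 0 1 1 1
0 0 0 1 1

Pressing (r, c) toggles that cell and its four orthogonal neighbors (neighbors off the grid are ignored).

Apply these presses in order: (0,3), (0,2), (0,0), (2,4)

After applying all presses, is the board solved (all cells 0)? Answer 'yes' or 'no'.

Answer: yes

Derivation:
After press 1 at (0,3):
1 0 1 1 0
1 0 1 0 1
0 0 0 1 1

After press 2 at (0,2):
1 1 0 0 0
1 0 0 0 1
0 0 0 1 1

After press 3 at (0,0):
0 0 0 0 0
0 0 0 0 1
0 0 0 1 1

After press 4 at (2,4):
0 0 0 0 0
0 0 0 0 0
0 0 0 0 0

Lights still on: 0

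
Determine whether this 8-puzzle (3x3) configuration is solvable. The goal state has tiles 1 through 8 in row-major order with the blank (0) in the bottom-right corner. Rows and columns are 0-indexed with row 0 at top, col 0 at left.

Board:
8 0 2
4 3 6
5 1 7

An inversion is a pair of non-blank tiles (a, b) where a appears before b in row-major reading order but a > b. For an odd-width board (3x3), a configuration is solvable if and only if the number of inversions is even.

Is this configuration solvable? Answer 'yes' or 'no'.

Answer: yes

Derivation:
Inversions (pairs i<j in row-major order where tile[i] > tile[j] > 0): 14
14 is even, so the puzzle is solvable.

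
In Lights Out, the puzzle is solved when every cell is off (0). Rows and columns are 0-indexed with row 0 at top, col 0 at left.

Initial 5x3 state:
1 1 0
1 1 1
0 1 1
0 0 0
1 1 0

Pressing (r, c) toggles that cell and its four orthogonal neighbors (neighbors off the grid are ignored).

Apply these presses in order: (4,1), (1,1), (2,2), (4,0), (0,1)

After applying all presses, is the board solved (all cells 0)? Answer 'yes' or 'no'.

Answer: no

Derivation:
After press 1 at (4,1):
1 1 0
1 1 1
0 1 1
0 1 0
0 0 1

After press 2 at (1,1):
1 0 0
0 0 0
0 0 1
0 1 0
0 0 1

After press 3 at (2,2):
1 0 0
0 0 1
0 1 0
0 1 1
0 0 1

After press 4 at (4,0):
1 0 0
0 0 1
0 1 0
1 1 1
1 1 1

After press 5 at (0,1):
0 1 1
0 1 1
0 1 0
1 1 1
1 1 1

Lights still on: 11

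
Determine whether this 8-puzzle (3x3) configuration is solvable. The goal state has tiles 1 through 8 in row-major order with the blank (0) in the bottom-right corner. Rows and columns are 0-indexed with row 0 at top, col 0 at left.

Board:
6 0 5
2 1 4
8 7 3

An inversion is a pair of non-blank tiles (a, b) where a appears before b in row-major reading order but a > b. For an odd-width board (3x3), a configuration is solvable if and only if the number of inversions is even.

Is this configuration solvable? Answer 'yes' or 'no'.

Inversions (pairs i<j in row-major order where tile[i] > tile[j] > 0): 14
14 is even, so the puzzle is solvable.

Answer: yes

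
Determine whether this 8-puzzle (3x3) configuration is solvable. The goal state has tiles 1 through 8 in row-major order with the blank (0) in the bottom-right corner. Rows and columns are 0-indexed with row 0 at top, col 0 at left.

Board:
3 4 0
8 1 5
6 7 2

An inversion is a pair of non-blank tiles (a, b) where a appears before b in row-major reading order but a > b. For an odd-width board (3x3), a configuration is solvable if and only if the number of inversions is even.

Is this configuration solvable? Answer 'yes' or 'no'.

Answer: yes

Derivation:
Inversions (pairs i<j in row-major order where tile[i] > tile[j] > 0): 12
12 is even, so the puzzle is solvable.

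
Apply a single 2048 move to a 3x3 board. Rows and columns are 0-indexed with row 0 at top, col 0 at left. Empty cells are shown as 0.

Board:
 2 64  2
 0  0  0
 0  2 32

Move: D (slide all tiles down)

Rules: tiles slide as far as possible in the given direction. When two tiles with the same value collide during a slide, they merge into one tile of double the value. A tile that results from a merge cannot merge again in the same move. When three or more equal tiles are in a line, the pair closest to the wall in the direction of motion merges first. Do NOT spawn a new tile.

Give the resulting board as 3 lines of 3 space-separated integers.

Answer:  0  0  0
 0 64  2
 2  2 32

Derivation:
Slide down:
col 0: [2, 0, 0] -> [0, 0, 2]
col 1: [64, 0, 2] -> [0, 64, 2]
col 2: [2, 0, 32] -> [0, 2, 32]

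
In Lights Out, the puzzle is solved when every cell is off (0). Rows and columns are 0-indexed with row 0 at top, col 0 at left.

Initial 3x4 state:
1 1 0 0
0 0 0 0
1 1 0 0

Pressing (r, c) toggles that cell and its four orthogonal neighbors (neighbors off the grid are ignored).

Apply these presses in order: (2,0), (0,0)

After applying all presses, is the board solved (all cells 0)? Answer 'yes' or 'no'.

Answer: yes

Derivation:
After press 1 at (2,0):
1 1 0 0
1 0 0 0
0 0 0 0

After press 2 at (0,0):
0 0 0 0
0 0 0 0
0 0 0 0

Lights still on: 0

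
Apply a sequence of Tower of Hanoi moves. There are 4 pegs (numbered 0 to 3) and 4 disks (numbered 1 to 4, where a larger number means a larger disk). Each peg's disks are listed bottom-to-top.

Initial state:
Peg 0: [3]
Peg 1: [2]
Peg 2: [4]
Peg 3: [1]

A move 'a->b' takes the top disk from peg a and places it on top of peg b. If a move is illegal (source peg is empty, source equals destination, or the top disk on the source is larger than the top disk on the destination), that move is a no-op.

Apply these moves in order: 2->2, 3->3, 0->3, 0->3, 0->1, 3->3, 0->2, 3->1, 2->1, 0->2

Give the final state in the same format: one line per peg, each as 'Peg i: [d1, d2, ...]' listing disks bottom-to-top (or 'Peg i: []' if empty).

Answer: Peg 0: []
Peg 1: [2, 1]
Peg 2: [4, 3]
Peg 3: []

Derivation:
After move 1 (2->2):
Peg 0: [3]
Peg 1: [2]
Peg 2: [4]
Peg 3: [1]

After move 2 (3->3):
Peg 0: [3]
Peg 1: [2]
Peg 2: [4]
Peg 3: [1]

After move 3 (0->3):
Peg 0: [3]
Peg 1: [2]
Peg 2: [4]
Peg 3: [1]

After move 4 (0->3):
Peg 0: [3]
Peg 1: [2]
Peg 2: [4]
Peg 3: [1]

After move 5 (0->1):
Peg 0: [3]
Peg 1: [2]
Peg 2: [4]
Peg 3: [1]

After move 6 (3->3):
Peg 0: [3]
Peg 1: [2]
Peg 2: [4]
Peg 3: [1]

After move 7 (0->2):
Peg 0: []
Peg 1: [2]
Peg 2: [4, 3]
Peg 3: [1]

After move 8 (3->1):
Peg 0: []
Peg 1: [2, 1]
Peg 2: [4, 3]
Peg 3: []

After move 9 (2->1):
Peg 0: []
Peg 1: [2, 1]
Peg 2: [4, 3]
Peg 3: []

After move 10 (0->2):
Peg 0: []
Peg 1: [2, 1]
Peg 2: [4, 3]
Peg 3: []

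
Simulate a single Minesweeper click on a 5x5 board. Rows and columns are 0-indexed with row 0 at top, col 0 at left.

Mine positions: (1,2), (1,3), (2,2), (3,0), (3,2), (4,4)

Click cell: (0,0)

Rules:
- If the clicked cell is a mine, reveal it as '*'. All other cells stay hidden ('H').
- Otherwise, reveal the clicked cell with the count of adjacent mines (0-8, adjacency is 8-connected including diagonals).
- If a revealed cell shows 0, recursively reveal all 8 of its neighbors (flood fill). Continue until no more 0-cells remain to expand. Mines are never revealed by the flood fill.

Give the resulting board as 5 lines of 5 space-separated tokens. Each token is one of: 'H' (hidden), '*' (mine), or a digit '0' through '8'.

0 1 H H H
0 2 H H H
1 4 H H H
H H H H H
H H H H H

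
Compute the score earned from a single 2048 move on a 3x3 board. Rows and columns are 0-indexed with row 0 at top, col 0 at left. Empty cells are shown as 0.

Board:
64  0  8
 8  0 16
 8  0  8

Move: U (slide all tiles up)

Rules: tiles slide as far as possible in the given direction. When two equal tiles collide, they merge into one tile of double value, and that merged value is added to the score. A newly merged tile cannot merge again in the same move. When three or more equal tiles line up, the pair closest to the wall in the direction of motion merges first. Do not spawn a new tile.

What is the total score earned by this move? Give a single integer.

Answer: 16

Derivation:
Slide up:
col 0: [64, 8, 8] -> [64, 16, 0]  score +16 (running 16)
col 1: [0, 0, 0] -> [0, 0, 0]  score +0 (running 16)
col 2: [8, 16, 8] -> [8, 16, 8]  score +0 (running 16)
Board after move:
64  0  8
16  0 16
 0  0  8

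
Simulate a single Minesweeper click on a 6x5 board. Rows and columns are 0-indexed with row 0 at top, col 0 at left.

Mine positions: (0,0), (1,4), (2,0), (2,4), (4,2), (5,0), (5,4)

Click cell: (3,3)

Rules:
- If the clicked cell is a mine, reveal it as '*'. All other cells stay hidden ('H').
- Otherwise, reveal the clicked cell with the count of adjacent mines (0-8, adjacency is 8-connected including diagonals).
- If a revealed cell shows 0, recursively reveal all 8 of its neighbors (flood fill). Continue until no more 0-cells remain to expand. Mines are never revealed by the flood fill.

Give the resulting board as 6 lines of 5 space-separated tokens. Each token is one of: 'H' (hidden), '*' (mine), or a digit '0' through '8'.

H H H H H
H H H H H
H H H H H
H H H 2 H
H H H H H
H H H H H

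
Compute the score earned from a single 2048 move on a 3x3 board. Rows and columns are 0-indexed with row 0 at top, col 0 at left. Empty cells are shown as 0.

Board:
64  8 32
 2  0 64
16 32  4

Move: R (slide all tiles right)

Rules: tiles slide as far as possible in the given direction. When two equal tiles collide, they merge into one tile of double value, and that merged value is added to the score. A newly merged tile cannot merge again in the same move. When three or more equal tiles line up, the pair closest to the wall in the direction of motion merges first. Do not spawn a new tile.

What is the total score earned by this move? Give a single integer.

Answer: 0

Derivation:
Slide right:
row 0: [64, 8, 32] -> [64, 8, 32]  score +0 (running 0)
row 1: [2, 0, 64] -> [0, 2, 64]  score +0 (running 0)
row 2: [16, 32, 4] -> [16, 32, 4]  score +0 (running 0)
Board after move:
64  8 32
 0  2 64
16 32  4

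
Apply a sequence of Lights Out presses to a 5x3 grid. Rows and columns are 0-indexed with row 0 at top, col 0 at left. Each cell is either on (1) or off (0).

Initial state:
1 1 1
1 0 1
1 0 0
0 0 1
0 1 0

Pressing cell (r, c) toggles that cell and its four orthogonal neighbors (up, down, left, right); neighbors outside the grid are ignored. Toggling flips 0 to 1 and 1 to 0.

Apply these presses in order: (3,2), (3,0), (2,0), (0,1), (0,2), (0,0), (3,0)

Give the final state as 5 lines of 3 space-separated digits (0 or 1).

After press 1 at (3,2):
1 1 1
1 0 1
1 0 1
0 1 0
0 1 1

After press 2 at (3,0):
1 1 1
1 0 1
0 0 1
1 0 0
1 1 1

After press 3 at (2,0):
1 1 1
0 0 1
1 1 1
0 0 0
1 1 1

After press 4 at (0,1):
0 0 0
0 1 1
1 1 1
0 0 0
1 1 1

After press 5 at (0,2):
0 1 1
0 1 0
1 1 1
0 0 0
1 1 1

After press 6 at (0,0):
1 0 1
1 1 0
1 1 1
0 0 0
1 1 1

After press 7 at (3,0):
1 0 1
1 1 0
0 1 1
1 1 0
0 1 1

Answer: 1 0 1
1 1 0
0 1 1
1 1 0
0 1 1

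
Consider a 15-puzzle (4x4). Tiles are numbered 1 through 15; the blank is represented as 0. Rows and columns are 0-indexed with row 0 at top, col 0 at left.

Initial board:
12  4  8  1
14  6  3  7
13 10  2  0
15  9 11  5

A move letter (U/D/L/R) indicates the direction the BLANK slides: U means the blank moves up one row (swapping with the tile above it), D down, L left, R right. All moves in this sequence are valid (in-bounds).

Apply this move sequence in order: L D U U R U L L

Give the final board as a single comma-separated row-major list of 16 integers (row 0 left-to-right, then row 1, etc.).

After move 1 (L):
12  4  8  1
14  6  3  7
13 10  0  2
15  9 11  5

After move 2 (D):
12  4  8  1
14  6  3  7
13 10 11  2
15  9  0  5

After move 3 (U):
12  4  8  1
14  6  3  7
13 10  0  2
15  9 11  5

After move 4 (U):
12  4  8  1
14  6  0  7
13 10  3  2
15  9 11  5

After move 5 (R):
12  4  8  1
14  6  7  0
13 10  3  2
15  9 11  5

After move 6 (U):
12  4  8  0
14  6  7  1
13 10  3  2
15  9 11  5

After move 7 (L):
12  4  0  8
14  6  7  1
13 10  3  2
15  9 11  5

After move 8 (L):
12  0  4  8
14  6  7  1
13 10  3  2
15  9 11  5

Answer: 12, 0, 4, 8, 14, 6, 7, 1, 13, 10, 3, 2, 15, 9, 11, 5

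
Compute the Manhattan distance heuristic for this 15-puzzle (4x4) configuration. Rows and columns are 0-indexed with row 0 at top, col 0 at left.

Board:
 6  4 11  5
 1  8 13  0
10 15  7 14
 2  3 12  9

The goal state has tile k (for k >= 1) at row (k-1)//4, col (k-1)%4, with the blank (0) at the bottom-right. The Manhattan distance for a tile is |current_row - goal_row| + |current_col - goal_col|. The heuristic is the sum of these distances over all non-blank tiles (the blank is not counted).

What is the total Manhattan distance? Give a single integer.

Answer: 38

Derivation:
Tile 6: at (0,0), goal (1,1), distance |0-1|+|0-1| = 2
Tile 4: at (0,1), goal (0,3), distance |0-0|+|1-3| = 2
Tile 11: at (0,2), goal (2,2), distance |0-2|+|2-2| = 2
Tile 5: at (0,3), goal (1,0), distance |0-1|+|3-0| = 4
Tile 1: at (1,0), goal (0,0), distance |1-0|+|0-0| = 1
Tile 8: at (1,1), goal (1,3), distance |1-1|+|1-3| = 2
Tile 13: at (1,2), goal (3,0), distance |1-3|+|2-0| = 4
Tile 10: at (2,0), goal (2,1), distance |2-2|+|0-1| = 1
Tile 15: at (2,1), goal (3,2), distance |2-3|+|1-2| = 2
Tile 7: at (2,2), goal (1,2), distance |2-1|+|2-2| = 1
Tile 14: at (2,3), goal (3,1), distance |2-3|+|3-1| = 3
Tile 2: at (3,0), goal (0,1), distance |3-0|+|0-1| = 4
Tile 3: at (3,1), goal (0,2), distance |3-0|+|1-2| = 4
Tile 12: at (3,2), goal (2,3), distance |3-2|+|2-3| = 2
Tile 9: at (3,3), goal (2,0), distance |3-2|+|3-0| = 4
Sum: 2 + 2 + 2 + 4 + 1 + 2 + 4 + 1 + 2 + 1 + 3 + 4 + 4 + 2 + 4 = 38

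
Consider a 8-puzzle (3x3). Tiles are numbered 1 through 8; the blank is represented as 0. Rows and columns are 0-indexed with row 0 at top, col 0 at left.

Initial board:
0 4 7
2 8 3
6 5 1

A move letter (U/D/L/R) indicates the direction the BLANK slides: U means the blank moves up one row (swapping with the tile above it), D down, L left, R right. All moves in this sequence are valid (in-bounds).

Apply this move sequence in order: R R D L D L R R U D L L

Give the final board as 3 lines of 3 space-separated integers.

After move 1 (R):
4 0 7
2 8 3
6 5 1

After move 2 (R):
4 7 0
2 8 3
6 5 1

After move 3 (D):
4 7 3
2 8 0
6 5 1

After move 4 (L):
4 7 3
2 0 8
6 5 1

After move 5 (D):
4 7 3
2 5 8
6 0 1

After move 6 (L):
4 7 3
2 5 8
0 6 1

After move 7 (R):
4 7 3
2 5 8
6 0 1

After move 8 (R):
4 7 3
2 5 8
6 1 0

After move 9 (U):
4 7 3
2 5 0
6 1 8

After move 10 (D):
4 7 3
2 5 8
6 1 0

After move 11 (L):
4 7 3
2 5 8
6 0 1

After move 12 (L):
4 7 3
2 5 8
0 6 1

Answer: 4 7 3
2 5 8
0 6 1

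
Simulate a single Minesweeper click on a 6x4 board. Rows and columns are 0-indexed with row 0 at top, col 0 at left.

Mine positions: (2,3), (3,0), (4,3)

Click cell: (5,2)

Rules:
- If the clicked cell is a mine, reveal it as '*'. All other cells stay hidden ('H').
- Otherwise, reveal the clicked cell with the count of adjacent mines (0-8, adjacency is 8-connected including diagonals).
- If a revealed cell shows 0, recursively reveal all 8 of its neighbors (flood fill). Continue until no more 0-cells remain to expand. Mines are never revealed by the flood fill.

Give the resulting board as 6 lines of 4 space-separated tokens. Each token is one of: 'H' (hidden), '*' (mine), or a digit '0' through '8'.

H H H H
H H H H
H H H H
H H H H
H H H H
H H 1 H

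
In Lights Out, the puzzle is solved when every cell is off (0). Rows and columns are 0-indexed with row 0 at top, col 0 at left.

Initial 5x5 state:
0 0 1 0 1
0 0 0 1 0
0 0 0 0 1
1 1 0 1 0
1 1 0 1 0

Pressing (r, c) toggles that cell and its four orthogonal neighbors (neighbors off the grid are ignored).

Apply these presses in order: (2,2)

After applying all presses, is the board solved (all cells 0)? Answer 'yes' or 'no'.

Answer: no

Derivation:
After press 1 at (2,2):
0 0 1 0 1
0 0 1 1 0
0 1 1 1 1
1 1 1 1 0
1 1 0 1 0

Lights still on: 15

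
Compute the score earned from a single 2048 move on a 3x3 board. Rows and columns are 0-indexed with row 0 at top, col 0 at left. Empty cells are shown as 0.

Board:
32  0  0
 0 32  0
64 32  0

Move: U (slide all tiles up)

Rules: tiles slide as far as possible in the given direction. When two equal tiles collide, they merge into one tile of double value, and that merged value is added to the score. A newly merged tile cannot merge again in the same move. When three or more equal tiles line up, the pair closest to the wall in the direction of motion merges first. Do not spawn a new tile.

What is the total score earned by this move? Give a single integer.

Slide up:
col 0: [32, 0, 64] -> [32, 64, 0]  score +0 (running 0)
col 1: [0, 32, 32] -> [64, 0, 0]  score +64 (running 64)
col 2: [0, 0, 0] -> [0, 0, 0]  score +0 (running 64)
Board after move:
32 64  0
64  0  0
 0  0  0

Answer: 64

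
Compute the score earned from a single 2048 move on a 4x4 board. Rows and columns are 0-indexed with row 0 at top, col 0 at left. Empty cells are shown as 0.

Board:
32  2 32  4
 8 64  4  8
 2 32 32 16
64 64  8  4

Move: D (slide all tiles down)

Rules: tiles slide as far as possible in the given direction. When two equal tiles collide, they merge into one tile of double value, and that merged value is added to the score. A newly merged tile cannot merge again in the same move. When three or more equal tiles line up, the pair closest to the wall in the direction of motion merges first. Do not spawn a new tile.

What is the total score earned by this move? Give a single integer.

Answer: 0

Derivation:
Slide down:
col 0: [32, 8, 2, 64] -> [32, 8, 2, 64]  score +0 (running 0)
col 1: [2, 64, 32, 64] -> [2, 64, 32, 64]  score +0 (running 0)
col 2: [32, 4, 32, 8] -> [32, 4, 32, 8]  score +0 (running 0)
col 3: [4, 8, 16, 4] -> [4, 8, 16, 4]  score +0 (running 0)
Board after move:
32  2 32  4
 8 64  4  8
 2 32 32 16
64 64  8  4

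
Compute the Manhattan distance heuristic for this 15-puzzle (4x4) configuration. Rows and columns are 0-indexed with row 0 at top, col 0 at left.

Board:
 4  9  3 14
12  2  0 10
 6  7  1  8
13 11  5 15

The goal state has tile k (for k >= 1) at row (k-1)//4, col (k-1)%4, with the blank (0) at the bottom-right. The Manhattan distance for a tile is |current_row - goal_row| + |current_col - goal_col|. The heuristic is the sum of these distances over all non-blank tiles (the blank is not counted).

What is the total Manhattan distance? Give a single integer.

Answer: 35

Derivation:
Tile 4: at (0,0), goal (0,3), distance |0-0|+|0-3| = 3
Tile 9: at (0,1), goal (2,0), distance |0-2|+|1-0| = 3
Tile 3: at (0,2), goal (0,2), distance |0-0|+|2-2| = 0
Tile 14: at (0,3), goal (3,1), distance |0-3|+|3-1| = 5
Tile 12: at (1,0), goal (2,3), distance |1-2|+|0-3| = 4
Tile 2: at (1,1), goal (0,1), distance |1-0|+|1-1| = 1
Tile 10: at (1,3), goal (2,1), distance |1-2|+|3-1| = 3
Tile 6: at (2,0), goal (1,1), distance |2-1|+|0-1| = 2
Tile 7: at (2,1), goal (1,2), distance |2-1|+|1-2| = 2
Tile 1: at (2,2), goal (0,0), distance |2-0|+|2-0| = 4
Tile 8: at (2,3), goal (1,3), distance |2-1|+|3-3| = 1
Tile 13: at (3,0), goal (3,0), distance |3-3|+|0-0| = 0
Tile 11: at (3,1), goal (2,2), distance |3-2|+|1-2| = 2
Tile 5: at (3,2), goal (1,0), distance |3-1|+|2-0| = 4
Tile 15: at (3,3), goal (3,2), distance |3-3|+|3-2| = 1
Sum: 3 + 3 + 0 + 5 + 4 + 1 + 3 + 2 + 2 + 4 + 1 + 0 + 2 + 4 + 1 = 35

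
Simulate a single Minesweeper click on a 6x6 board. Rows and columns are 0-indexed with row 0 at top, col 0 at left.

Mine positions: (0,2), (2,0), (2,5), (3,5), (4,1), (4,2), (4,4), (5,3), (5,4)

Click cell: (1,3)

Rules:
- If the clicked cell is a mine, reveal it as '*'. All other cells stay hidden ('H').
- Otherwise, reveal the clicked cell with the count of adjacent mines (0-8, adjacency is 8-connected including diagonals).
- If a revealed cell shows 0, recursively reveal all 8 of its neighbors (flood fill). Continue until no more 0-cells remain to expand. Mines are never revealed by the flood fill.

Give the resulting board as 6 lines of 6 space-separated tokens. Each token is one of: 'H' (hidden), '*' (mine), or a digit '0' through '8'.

H H H H H H
H H H 1 H H
H H H H H H
H H H H H H
H H H H H H
H H H H H H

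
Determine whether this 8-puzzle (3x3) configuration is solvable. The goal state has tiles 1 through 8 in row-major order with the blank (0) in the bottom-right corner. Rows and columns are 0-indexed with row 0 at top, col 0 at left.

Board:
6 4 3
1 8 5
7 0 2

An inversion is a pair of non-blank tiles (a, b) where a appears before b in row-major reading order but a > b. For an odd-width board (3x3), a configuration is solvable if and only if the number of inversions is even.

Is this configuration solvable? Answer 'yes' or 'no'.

Answer: no

Derivation:
Inversions (pairs i<j in row-major order where tile[i] > tile[j] > 0): 15
15 is odd, so the puzzle is not solvable.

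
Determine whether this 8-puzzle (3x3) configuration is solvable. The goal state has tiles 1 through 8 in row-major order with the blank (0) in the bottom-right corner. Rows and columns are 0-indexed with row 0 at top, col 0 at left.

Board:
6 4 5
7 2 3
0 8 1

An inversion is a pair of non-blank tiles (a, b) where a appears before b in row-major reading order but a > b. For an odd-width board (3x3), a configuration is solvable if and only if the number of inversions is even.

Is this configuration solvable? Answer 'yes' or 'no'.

Inversions (pairs i<j in row-major order where tile[i] > tile[j] > 0): 17
17 is odd, so the puzzle is not solvable.

Answer: no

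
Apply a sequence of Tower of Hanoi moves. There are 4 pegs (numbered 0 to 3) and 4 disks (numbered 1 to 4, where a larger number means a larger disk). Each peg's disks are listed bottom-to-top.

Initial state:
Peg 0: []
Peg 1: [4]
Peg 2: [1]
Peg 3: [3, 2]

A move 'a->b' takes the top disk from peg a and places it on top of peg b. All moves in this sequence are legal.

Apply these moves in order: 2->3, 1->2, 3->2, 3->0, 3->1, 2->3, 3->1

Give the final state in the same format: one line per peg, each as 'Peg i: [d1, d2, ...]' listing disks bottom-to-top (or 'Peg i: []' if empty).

Answer: Peg 0: [2]
Peg 1: [3, 1]
Peg 2: [4]
Peg 3: []

Derivation:
After move 1 (2->3):
Peg 0: []
Peg 1: [4]
Peg 2: []
Peg 3: [3, 2, 1]

After move 2 (1->2):
Peg 0: []
Peg 1: []
Peg 2: [4]
Peg 3: [3, 2, 1]

After move 3 (3->2):
Peg 0: []
Peg 1: []
Peg 2: [4, 1]
Peg 3: [3, 2]

After move 4 (3->0):
Peg 0: [2]
Peg 1: []
Peg 2: [4, 1]
Peg 3: [3]

After move 5 (3->1):
Peg 0: [2]
Peg 1: [3]
Peg 2: [4, 1]
Peg 3: []

After move 6 (2->3):
Peg 0: [2]
Peg 1: [3]
Peg 2: [4]
Peg 3: [1]

After move 7 (3->1):
Peg 0: [2]
Peg 1: [3, 1]
Peg 2: [4]
Peg 3: []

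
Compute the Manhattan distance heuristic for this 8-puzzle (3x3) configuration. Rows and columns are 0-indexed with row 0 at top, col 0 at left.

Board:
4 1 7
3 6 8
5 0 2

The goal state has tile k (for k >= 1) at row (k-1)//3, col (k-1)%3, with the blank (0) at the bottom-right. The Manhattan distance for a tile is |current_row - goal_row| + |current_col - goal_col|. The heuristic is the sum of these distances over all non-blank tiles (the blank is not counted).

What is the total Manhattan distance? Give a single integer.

Answer: 17

Derivation:
Tile 4: (0,0)->(1,0) = 1
Tile 1: (0,1)->(0,0) = 1
Tile 7: (0,2)->(2,0) = 4
Tile 3: (1,0)->(0,2) = 3
Tile 6: (1,1)->(1,2) = 1
Tile 8: (1,2)->(2,1) = 2
Tile 5: (2,0)->(1,1) = 2
Tile 2: (2,2)->(0,1) = 3
Sum: 1 + 1 + 4 + 3 + 1 + 2 + 2 + 3 = 17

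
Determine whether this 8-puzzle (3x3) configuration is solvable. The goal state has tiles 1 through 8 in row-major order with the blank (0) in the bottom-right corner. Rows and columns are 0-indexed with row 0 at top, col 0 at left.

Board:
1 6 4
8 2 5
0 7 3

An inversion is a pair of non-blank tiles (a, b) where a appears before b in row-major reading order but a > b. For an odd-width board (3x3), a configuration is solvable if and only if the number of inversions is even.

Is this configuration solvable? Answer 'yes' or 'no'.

Answer: yes

Derivation:
Inversions (pairs i<j in row-major order where tile[i] > tile[j] > 0): 12
12 is even, so the puzzle is solvable.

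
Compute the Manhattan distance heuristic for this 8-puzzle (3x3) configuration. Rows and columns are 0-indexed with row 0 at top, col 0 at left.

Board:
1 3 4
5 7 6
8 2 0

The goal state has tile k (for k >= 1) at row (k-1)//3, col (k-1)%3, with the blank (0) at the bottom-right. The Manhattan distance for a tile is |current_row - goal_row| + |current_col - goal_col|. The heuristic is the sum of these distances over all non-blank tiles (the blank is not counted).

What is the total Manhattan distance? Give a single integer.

Answer: 10

Derivation:
Tile 1: at (0,0), goal (0,0), distance |0-0|+|0-0| = 0
Tile 3: at (0,1), goal (0,2), distance |0-0|+|1-2| = 1
Tile 4: at (0,2), goal (1,0), distance |0-1|+|2-0| = 3
Tile 5: at (1,0), goal (1,1), distance |1-1|+|0-1| = 1
Tile 7: at (1,1), goal (2,0), distance |1-2|+|1-0| = 2
Tile 6: at (1,2), goal (1,2), distance |1-1|+|2-2| = 0
Tile 8: at (2,0), goal (2,1), distance |2-2|+|0-1| = 1
Tile 2: at (2,1), goal (0,1), distance |2-0|+|1-1| = 2
Sum: 0 + 1 + 3 + 1 + 2 + 0 + 1 + 2 = 10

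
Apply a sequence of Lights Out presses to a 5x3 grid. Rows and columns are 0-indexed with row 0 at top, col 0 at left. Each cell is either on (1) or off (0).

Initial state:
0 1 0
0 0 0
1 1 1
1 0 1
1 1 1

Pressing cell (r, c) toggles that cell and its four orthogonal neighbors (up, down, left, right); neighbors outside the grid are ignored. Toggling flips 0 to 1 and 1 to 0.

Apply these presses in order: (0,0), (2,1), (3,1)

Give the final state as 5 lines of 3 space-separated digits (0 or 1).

After press 1 at (0,0):
1 0 0
1 0 0
1 1 1
1 0 1
1 1 1

After press 2 at (2,1):
1 0 0
1 1 0
0 0 0
1 1 1
1 1 1

After press 3 at (3,1):
1 0 0
1 1 0
0 1 0
0 0 0
1 0 1

Answer: 1 0 0
1 1 0
0 1 0
0 0 0
1 0 1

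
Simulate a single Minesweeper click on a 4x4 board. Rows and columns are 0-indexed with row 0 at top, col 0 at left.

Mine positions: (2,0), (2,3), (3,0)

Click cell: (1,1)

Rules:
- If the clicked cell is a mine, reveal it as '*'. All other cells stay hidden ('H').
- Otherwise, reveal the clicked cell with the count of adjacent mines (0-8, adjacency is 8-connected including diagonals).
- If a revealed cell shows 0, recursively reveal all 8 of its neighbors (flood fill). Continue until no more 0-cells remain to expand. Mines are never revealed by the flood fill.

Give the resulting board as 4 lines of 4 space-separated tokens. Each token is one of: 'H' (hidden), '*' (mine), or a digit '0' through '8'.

H H H H
H 1 H H
H H H H
H H H H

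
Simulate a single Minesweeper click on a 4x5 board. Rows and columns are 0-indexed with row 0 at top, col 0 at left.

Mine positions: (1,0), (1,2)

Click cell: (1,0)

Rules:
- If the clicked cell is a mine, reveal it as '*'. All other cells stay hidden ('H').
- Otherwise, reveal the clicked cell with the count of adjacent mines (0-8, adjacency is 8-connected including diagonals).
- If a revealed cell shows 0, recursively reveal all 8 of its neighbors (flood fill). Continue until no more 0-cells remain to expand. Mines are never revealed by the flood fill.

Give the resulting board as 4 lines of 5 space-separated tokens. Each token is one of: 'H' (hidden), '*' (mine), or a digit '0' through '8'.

H H H H H
* H H H H
H H H H H
H H H H H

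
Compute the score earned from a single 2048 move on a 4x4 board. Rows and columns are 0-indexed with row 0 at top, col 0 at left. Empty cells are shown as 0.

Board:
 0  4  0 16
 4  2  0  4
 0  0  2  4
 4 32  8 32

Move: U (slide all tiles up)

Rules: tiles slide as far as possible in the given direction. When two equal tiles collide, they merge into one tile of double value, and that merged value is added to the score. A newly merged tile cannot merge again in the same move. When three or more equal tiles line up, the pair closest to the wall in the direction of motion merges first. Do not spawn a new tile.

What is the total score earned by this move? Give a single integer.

Slide up:
col 0: [0, 4, 0, 4] -> [8, 0, 0, 0]  score +8 (running 8)
col 1: [4, 2, 0, 32] -> [4, 2, 32, 0]  score +0 (running 8)
col 2: [0, 0, 2, 8] -> [2, 8, 0, 0]  score +0 (running 8)
col 3: [16, 4, 4, 32] -> [16, 8, 32, 0]  score +8 (running 16)
Board after move:
 8  4  2 16
 0  2  8  8
 0 32  0 32
 0  0  0  0

Answer: 16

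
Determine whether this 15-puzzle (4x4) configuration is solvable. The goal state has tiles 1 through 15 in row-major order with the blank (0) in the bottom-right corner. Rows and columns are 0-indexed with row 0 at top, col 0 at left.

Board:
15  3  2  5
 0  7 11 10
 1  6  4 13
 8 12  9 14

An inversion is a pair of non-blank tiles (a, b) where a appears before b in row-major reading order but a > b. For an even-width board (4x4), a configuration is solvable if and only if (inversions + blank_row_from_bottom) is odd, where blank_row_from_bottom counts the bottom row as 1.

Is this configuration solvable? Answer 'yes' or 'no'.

Answer: yes

Derivation:
Inversions: 38
Blank is in row 1 (0-indexed from top), which is row 3 counting from the bottom (bottom = 1).
38 + 3 = 41, which is odd, so the puzzle is solvable.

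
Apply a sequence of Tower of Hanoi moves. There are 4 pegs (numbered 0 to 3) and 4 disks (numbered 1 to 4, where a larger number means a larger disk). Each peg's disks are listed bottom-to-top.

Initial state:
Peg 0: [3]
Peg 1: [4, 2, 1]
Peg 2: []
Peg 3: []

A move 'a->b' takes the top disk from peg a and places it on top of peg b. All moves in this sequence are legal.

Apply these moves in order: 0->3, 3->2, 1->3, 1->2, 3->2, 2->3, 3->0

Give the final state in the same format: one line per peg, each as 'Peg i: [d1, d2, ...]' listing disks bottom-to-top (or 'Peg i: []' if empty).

After move 1 (0->3):
Peg 0: []
Peg 1: [4, 2, 1]
Peg 2: []
Peg 3: [3]

After move 2 (3->2):
Peg 0: []
Peg 1: [4, 2, 1]
Peg 2: [3]
Peg 3: []

After move 3 (1->3):
Peg 0: []
Peg 1: [4, 2]
Peg 2: [3]
Peg 3: [1]

After move 4 (1->2):
Peg 0: []
Peg 1: [4]
Peg 2: [3, 2]
Peg 3: [1]

After move 5 (3->2):
Peg 0: []
Peg 1: [4]
Peg 2: [3, 2, 1]
Peg 3: []

After move 6 (2->3):
Peg 0: []
Peg 1: [4]
Peg 2: [3, 2]
Peg 3: [1]

After move 7 (3->0):
Peg 0: [1]
Peg 1: [4]
Peg 2: [3, 2]
Peg 3: []

Answer: Peg 0: [1]
Peg 1: [4]
Peg 2: [3, 2]
Peg 3: []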